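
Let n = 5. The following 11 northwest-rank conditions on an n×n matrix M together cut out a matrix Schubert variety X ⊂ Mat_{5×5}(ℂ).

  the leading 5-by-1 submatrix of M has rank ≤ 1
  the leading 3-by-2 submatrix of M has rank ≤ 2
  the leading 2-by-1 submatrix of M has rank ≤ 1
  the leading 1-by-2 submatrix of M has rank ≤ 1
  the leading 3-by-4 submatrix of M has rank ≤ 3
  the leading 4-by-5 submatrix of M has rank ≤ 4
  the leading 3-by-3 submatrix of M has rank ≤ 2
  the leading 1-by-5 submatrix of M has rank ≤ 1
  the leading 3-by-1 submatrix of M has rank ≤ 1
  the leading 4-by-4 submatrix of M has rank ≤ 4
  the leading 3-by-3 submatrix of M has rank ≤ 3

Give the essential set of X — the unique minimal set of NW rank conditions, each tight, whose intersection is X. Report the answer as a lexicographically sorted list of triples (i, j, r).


Rank table r_w(5×5) implied by the 11 constraints:

  i=1: 1, 1, 1, 1, 1
  i=2: 1, 2, 2, 2, 2
  i=3: 1, 2, 2, 3, 3
  i=4: 1, 2, 3, 4, 4
  i=5: 1, 2, 3, 4, 5

the unique w with this rank table is (1, 2, 4, 3, 5).

ℓ(w)=1; the 1 essential cell (i,j,r):

[(3, 3, 2)]


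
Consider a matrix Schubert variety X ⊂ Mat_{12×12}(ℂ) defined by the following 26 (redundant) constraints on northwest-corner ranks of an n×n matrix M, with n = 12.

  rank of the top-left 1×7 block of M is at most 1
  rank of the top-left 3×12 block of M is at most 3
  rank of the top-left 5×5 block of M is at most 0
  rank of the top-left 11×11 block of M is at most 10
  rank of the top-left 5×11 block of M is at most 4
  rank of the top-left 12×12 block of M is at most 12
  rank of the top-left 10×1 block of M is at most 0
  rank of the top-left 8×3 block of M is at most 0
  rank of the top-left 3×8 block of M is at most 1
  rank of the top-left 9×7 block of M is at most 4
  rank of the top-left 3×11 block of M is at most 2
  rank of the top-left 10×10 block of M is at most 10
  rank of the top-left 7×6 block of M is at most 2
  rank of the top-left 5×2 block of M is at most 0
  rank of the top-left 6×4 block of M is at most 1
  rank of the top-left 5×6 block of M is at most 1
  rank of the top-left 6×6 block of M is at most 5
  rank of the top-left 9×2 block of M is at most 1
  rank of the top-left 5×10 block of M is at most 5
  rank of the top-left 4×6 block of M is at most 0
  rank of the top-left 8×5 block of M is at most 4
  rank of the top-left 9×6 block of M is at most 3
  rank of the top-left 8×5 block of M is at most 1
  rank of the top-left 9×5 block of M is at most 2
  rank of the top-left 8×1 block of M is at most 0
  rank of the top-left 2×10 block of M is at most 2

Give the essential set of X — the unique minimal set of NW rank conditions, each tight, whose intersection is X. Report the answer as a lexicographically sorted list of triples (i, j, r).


Rank table r_w(12×12) implied by the 26 constraints:

  i=1: 0, 0, 0, 0, 0, 0, 1, 1, 1, 1, 1, 1
  i=2: 0, 0, 0, 0, 0, 0, 1, 1, 2, 2, 2, 2
  i=3: 0, 0, 0, 0, 0, 0, 1, 1, 2, 2, 2, 3
  i=4: 0, 0, 0, 0, 0, 0, 1, 2, 3, 3, 3, 4
  i=5: 0, 0, 0, 0, 0, 1, 2, 3, 4, 4, 4, 5
  i=6: 0, 0, 0, 1, 1, 2, 3, 4, 5, 5, 5, 6
  i=7: 0, 0, 0, 1, 1, 2, 3, 4, 5, 6, 6, 7
  i=8: 0, 0, 0, 1, 1, 2, 3, 4, 5, 6, 7, 8
  i=9: 0, 1, 1, 2, 2, 3, 4, 5, 6, 7, 8, 9
  i=10: 0, 1, 2, 3, 3, 4, 5, 6, 7, 8, 9, 10
  i=11: 1, 2, 3, 4, 4, 5, 6, 7, 8, 9, 10, 11
  i=12: 1, 2, 3, 4, 5, 6, 7, 8, 9, 10, 11, 12

the unique w with this rank table is (7, 9, 12, 8, 6, 4, 10, 11, 2, 3, 1, 5).

ℓ(w)=46; the 7 essential cells (i,j,r):

[(3, 8, 1), (3, 11, 2), (4, 6, 0), (5, 5, 0), (8, 3, 0), (8, 5, 1), (10, 1, 0)]


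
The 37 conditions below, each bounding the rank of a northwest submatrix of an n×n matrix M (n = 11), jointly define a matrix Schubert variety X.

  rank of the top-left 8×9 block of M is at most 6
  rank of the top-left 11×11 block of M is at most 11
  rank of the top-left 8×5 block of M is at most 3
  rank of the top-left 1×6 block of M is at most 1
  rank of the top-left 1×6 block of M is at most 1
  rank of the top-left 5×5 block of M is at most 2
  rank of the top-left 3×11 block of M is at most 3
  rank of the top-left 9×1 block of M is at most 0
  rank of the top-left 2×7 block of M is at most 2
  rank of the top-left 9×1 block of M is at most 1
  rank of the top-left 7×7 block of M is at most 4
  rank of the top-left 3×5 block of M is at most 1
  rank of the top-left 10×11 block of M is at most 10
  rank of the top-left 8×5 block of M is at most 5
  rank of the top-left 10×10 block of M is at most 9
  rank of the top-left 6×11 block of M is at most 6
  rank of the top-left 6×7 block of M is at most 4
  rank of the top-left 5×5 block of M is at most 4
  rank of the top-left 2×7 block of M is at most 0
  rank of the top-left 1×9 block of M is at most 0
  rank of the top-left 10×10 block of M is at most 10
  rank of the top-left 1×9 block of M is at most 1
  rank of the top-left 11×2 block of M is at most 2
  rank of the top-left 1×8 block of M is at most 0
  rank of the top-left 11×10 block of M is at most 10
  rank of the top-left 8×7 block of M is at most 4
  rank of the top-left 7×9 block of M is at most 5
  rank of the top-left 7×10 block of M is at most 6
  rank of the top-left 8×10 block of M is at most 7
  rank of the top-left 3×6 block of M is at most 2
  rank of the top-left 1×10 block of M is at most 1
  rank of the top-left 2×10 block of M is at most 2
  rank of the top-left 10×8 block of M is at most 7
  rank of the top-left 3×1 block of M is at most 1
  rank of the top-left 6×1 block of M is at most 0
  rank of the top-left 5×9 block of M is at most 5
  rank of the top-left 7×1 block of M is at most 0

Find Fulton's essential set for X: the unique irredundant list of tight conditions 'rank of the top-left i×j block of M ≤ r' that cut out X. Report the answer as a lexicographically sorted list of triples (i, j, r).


Computing R[i][j] = min implied NW-rank bound (n=11, 37 conditions):

  R[1]: 0  0  0  0  0  0  0  0  0  1  1
  R[2]: 0  0  0  0  0  0  0  1  1  2  2
  R[3]: 0  1  1  1  1  1  1  2  2  3  3
  R[4]: 0  1  2  2  2  2  2  3  3  4  4
  R[5]: 0  1  2  2  2  3  3  4  4  5  5
  R[6]: 0  1  2  3  3  4  4  5  5  6  6
  R[7]: 0  1  2  3  3  4  4  5  5  6  7
  R[8]: 0  1  2  3  3  4  4  5  6  7  8
  R[9]: 0  1  2  3  4  5  5  6  7  8  9
  R[10]: 1  2  3  4  5  6  6  7  8  9  10
  R[11]: 1  2  3  4  5  6  7  8  9  10  11

reading off 1-entries of Δ²R: w = (10, 8, 2, 3, 6, 4, 11, 9, 5, 1, 7).

Rothe diagram D(w) (30 cells), 7 SE-corners (essential conditions):

[(1, 9, 0), (2, 7, 0), (5, 5, 2), (7, 9, 5), (8, 5, 3), (8, 7, 4), (9, 1, 0)]


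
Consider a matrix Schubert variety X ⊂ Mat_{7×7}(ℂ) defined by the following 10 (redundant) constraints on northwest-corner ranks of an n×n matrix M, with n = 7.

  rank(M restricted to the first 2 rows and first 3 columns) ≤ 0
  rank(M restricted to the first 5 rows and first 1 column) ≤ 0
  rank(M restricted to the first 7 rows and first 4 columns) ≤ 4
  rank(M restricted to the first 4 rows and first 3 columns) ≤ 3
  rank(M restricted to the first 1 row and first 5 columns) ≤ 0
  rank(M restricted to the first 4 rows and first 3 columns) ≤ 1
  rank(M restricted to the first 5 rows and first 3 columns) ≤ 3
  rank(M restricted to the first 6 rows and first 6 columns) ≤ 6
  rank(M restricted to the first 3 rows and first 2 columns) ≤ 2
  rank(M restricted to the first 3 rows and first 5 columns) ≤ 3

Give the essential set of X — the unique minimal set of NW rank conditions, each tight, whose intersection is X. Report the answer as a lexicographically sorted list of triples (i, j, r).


Rank table r_w(7×7) implied by the 10 constraints:

  0 0 0 0 0 1 1
  0 0 0 1 1 2 2
  0 1 1 2 2 3 3
  0 1 1 2 3 4 4
  0 1 2 3 4 5 5
  1 2 3 4 5 6 6
  1 2 3 4 5 6 7

so w = (6, 4, 2, 5, 3, 1, 7).

ℓ(w)=12; the 4 essential cells (i,j,r):

[(1, 5, 0), (2, 3, 0), (4, 3, 1), (5, 1, 0)]


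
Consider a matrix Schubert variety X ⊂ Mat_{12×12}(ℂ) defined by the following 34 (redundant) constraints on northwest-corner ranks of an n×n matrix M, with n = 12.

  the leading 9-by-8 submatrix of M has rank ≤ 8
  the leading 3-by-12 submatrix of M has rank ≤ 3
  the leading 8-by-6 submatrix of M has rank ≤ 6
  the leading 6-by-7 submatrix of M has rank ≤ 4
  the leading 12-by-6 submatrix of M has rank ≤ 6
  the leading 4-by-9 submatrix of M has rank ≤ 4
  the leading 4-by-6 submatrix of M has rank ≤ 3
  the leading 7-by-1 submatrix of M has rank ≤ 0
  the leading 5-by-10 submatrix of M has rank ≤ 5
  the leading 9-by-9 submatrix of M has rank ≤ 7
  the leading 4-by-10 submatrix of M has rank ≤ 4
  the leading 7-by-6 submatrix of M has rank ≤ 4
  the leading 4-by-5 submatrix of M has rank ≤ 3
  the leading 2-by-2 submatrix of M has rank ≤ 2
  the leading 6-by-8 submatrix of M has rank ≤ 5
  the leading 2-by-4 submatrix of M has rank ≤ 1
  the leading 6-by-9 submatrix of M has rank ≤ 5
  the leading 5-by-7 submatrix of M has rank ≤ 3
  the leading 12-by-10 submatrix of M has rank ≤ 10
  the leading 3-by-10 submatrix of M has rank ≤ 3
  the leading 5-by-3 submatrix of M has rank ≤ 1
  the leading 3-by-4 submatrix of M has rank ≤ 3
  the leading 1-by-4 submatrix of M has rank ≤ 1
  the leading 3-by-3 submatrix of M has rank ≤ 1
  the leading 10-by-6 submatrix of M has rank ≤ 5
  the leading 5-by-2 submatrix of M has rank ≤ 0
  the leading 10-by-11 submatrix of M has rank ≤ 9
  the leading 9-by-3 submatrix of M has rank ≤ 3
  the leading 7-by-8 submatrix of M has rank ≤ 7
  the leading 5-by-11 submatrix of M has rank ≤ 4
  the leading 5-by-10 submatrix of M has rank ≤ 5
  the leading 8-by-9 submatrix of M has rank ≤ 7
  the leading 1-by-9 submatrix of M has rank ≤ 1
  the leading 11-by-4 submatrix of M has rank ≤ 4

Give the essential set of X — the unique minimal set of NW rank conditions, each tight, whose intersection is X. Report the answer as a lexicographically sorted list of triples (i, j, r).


Recovering R(i,j) via the rank-extension bound from the 34 conditions:

  R[1]: 0 | 0 | 1 | 1 | 1 | 1 | 1 | 1 | 1 | 1 | 1 | 1
  R[2]: 0 | 0 | 1 | 1 | 2 | 2 | 2 | 2 | 2 | 2 | 2 | 2
  R[3]: 0 | 0 | 1 | 2 | 3 | 3 | 3 | 3 | 3 | 3 | 3 | 3
  R[4]: 0 | 0 | 1 | 2 | 3 | 3 | 3 | 4 | 4 | 4 | 4 | 4
  R[5]: 0 | 0 | 1 | 2 | 3 | 3 | 3 | 4 | 4 | 4 | 4 | 5
  R[6]: 0 | 1 | 2 | 3 | 4 | 4 | 4 | 5 | 5 | 5 | 5 | 6
  R[7]: 0 | 1 | 2 | 3 | 4 | 4 | 5 | 6 | 6 | 6 | 6 | 7
  R[8]: 1 | 2 | 3 | 4 | 5 | 5 | 6 | 7 | 7 | 7 | 7 | 8
  R[9]: 1 | 2 | 3 | 4 | 5 | 5 | 6 | 7 | 7 | 8 | 8 | 9
  R[10]: 1 | 2 | 3 | 4 | 5 | 5 | 6 | 7 | 8 | 9 | 9 | 10
  R[11]: 1 | 2 | 3 | 4 | 5 | 6 | 7 | 8 | 9 | 10 | 10 | 11
  R[12]: 1 | 2 | 3 | 4 | 5 | 6 | 7 | 8 | 9 | 10 | 11 | 12

giving w = (3, 5, 4, 8, 12, 2, 7, 1, 10, 9, 6, 11) via Δ²R.

D(w) has 24 cells with 8 SE-corners; essential set:

[(2, 4, 1), (5, 2, 0), (5, 7, 3), (5, 11, 4), (7, 1, 0), (7, 6, 4), (9, 9, 7), (10, 6, 5)]


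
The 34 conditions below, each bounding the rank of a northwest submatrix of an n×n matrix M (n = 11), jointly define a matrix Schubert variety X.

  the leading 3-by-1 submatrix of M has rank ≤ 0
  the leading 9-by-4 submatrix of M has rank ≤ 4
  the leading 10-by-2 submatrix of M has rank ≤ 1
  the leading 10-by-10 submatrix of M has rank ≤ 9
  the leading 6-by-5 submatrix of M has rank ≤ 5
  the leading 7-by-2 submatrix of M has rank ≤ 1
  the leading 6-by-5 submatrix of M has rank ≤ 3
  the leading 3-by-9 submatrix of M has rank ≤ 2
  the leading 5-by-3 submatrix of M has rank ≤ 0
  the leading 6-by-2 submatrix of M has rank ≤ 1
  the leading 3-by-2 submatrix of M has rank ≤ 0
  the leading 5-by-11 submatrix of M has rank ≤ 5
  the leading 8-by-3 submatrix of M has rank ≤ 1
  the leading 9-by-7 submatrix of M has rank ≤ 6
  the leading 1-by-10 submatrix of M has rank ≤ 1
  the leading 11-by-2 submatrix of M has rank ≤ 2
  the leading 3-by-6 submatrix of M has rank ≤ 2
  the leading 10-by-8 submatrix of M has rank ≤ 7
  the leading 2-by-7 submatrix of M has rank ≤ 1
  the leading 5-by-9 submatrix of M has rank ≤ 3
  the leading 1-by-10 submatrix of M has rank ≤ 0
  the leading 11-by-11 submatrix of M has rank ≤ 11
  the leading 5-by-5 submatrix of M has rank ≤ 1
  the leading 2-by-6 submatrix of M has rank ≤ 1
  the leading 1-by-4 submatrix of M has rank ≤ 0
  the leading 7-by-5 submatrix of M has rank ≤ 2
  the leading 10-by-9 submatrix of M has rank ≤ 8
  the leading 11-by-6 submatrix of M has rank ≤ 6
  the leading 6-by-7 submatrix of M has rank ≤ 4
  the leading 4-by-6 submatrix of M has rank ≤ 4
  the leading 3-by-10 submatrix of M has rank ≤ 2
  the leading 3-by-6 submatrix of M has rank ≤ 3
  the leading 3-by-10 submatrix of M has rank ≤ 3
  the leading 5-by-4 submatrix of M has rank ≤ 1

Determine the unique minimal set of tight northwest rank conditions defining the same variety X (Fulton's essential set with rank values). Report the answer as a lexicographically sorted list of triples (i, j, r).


Recovering R(i,j) via the rank-extension bound from the 34 conditions:

  i=1: 0 | 0 | 0 | 0 | 0 | 0 | 0 | 0 | 0 | 0 | 1
  i=2: 0 | 0 | 0 | 1 | 1 | 1 | 1 | 1 | 1 | 1 | 2
  i=3: 0 | 0 | 0 | 1 | 1 | 2 | 2 | 2 | 2 | 2 | 3
  i=4: 0 | 0 | 0 | 1 | 1 | 2 | 3 | 3 | 3 | 3 | 4
  i=5: 0 | 0 | 0 | 1 | 1 | 2 | 3 | 3 | 3 | 4 | 5
  i=6: 1 | 1 | 1 | 2 | 2 | 3 | 4 | 4 | 4 | 5 | 6
  i=7: 1 | 1 | 1 | 2 | 2 | 3 | 4 | 5 | 5 | 6 | 7
  i=8: 1 | 1 | 1 | 2 | 3 | 4 | 5 | 6 | 6 | 7 | 8
  i=9: 1 | 1 | 2 | 3 | 4 | 5 | 6 | 7 | 7 | 8 | 9
  i=10: 1 | 1 | 2 | 3 | 4 | 5 | 6 | 7 | 8 | 9 | 10
  i=11: 1 | 2 | 3 | 4 | 5 | 6 | 7 | 8 | 9 | 10 | 11

reading off 1-entries of Δ²R: w = (11, 4, 6, 7, 10, 1, 8, 5, 3, 9, 2).

D(w) has 34 cells with 7 SE-corners; essential set:

[(1, 10, 0), (5, 3, 0), (5, 5, 1), (5, 9, 3), (7, 5, 2), (8, 3, 1), (10, 2, 1)]


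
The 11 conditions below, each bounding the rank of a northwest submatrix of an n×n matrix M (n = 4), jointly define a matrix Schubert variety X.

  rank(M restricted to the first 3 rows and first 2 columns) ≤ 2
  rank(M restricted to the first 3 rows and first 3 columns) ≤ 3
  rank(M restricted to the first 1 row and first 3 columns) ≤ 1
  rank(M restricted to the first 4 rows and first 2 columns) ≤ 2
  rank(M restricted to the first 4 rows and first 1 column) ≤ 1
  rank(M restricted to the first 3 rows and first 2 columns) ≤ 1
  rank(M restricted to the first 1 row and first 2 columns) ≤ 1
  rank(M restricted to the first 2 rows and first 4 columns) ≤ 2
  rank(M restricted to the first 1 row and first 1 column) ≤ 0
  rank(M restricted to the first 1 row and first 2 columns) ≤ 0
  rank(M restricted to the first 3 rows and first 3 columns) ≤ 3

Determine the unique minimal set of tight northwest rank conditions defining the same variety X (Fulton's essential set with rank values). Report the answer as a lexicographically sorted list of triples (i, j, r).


Recovering R(i,j) via the rank-extension bound from the 11 conditions:

  R[1]: 0, 0, 1, 1
  R[2]: 1, 1, 2, 2
  R[3]: 1, 1, 2, 3
  R[4]: 1, 2, 3, 4

hence w(1..4) = (3, 1, 4, 2).

2 SE-corners of the 3-cell Rothe diagram give Ess(w):

[(1, 2, 0), (3, 2, 1)]


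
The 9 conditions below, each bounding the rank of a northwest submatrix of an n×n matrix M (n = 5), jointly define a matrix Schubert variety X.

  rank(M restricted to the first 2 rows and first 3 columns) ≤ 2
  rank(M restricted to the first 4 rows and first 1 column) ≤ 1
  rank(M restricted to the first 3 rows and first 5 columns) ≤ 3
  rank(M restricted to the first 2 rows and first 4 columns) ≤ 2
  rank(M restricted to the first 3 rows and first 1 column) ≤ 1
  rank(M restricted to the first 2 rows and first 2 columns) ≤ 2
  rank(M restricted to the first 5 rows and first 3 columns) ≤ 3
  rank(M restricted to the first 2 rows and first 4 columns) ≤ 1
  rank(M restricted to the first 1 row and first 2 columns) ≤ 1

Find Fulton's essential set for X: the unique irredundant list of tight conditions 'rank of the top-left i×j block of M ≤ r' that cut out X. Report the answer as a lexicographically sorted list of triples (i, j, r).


Propagating the 9 rank bounds to every northwest block:

  R[1]: 1, 1, 1, 1, 1
  R[2]: 1, 1, 1, 1, 2
  R[3]: 1, 2, 2, 2, 3
  R[4]: 1, 2, 3, 3, 4
  R[5]: 1, 2, 3, 4, 5

reading off 1-entries of Δ²R: w = (1, 5, 2, 3, 4).

Fulton essential set (1 of the 3 Rothe cells):

[(2, 4, 1)]


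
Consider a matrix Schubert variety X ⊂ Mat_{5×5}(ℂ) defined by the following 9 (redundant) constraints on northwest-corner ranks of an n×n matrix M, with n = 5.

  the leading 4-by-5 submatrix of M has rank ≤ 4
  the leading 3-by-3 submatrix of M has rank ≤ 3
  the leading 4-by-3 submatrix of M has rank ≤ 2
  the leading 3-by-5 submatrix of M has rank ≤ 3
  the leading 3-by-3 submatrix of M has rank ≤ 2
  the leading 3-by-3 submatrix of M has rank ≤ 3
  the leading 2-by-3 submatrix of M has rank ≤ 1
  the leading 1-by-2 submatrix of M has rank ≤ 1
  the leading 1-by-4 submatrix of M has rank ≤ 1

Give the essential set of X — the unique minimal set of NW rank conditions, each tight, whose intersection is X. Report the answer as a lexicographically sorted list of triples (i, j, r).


The tightest implied rank at each (i,j), from the 9 conditions:

  1 1 1 1 1
  1 1 1 2 2
  1 2 2 3 3
  1 2 2 3 4
  1 2 3 4 5

second differences of R give the permutation w = (1, 4, 2, 5, 3).

D(w) has 3 cells with 2 SE-corners; essential set:

[(2, 3, 1), (4, 3, 2)]


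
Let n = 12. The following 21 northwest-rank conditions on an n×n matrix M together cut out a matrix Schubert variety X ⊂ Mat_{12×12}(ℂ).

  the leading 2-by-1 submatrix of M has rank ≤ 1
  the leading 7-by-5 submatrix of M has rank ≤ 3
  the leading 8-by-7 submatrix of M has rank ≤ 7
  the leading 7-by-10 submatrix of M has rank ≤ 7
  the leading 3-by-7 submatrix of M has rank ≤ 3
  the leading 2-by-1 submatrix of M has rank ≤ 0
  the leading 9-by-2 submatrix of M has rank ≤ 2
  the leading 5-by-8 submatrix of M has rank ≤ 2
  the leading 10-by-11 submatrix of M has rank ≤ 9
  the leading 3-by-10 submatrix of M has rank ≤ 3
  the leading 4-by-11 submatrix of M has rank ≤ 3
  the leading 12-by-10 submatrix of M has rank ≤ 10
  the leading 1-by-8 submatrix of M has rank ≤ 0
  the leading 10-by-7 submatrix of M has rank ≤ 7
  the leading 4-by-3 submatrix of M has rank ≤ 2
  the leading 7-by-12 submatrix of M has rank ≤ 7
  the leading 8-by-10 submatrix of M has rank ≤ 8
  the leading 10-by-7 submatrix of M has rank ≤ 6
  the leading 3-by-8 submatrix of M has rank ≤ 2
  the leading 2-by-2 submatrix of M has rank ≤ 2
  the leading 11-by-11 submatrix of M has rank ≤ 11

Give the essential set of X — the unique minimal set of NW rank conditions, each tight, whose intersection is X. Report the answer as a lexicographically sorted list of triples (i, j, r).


Recovering R(i,j) via the rank-extension bound from the 21 conditions:

  row 1: 0 0 0 0 0 0 0 0 1 1 1 1
  row 2: 0 1 1 1 1 1 1 1 2 2 2 2
  row 3: 1 2 2 2 2 2 2 2 3 3 3 3
  row 4: 1 2 2 2 2 2 2 2 3 3 3 4
  row 5: 1 2 2 2 2 2 2 2 3 4 4 5
  row 6: 1 2 3 3 3 3 3 3 4 5 5 6
  row 7: 1 2 3 3 3 4 4 4 5 6 6 7
  row 8: 1 2 3 4 4 5 5 5 6 7 7 8
  row 9: 1 2 3 4 5 6 6 6 7 8 8 9
  row 10: 1 2 3 4 5 6 6 7 8 9 9 10
  row 11: 1 2 3 4 5 6 7 8 9 10 10 11
  row 12: 1 2 3 4 5 6 7 8 9 10 11 12

so w = (9, 2, 1, 12, 10, 3, 6, 4, 5, 8, 7, 11).

Fulton essential set (6 of the 26 Rothe cells):

[(1, 8, 0), (2, 1, 0), (4, 11, 3), (5, 8, 2), (7, 5, 3), (10, 7, 6)]


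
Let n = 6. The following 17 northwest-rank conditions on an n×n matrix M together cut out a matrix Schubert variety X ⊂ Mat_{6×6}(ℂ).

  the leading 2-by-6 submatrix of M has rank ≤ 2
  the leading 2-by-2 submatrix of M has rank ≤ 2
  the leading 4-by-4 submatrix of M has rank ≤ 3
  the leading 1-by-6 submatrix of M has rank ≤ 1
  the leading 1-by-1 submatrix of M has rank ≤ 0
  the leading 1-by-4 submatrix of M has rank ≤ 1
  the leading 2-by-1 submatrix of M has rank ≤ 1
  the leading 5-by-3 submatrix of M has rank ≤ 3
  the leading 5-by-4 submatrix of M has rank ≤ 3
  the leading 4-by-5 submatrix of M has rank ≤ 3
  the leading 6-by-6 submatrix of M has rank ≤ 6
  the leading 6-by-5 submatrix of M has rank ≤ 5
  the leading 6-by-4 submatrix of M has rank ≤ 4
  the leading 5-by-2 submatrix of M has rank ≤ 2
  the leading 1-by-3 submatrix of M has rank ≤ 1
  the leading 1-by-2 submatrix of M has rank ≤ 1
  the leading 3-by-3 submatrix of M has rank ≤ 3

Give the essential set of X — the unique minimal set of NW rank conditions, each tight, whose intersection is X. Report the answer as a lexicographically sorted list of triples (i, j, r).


Reconstructing r_w from the 17 given conditions:

  0  1  1  1  1  1
  1  2  2  2  2  2
  1  2  3  3  3  3
  1  2  3  3  3  4
  1  2  3  3  4  5
  1  2  3  4  5  6

reading off 1-entries of Δ²R: w = (2, 1, 3, 6, 5, 4).

D(w) has 4 cells with 3 SE-corners; essential set:

[(1, 1, 0), (4, 5, 3), (5, 4, 3)]


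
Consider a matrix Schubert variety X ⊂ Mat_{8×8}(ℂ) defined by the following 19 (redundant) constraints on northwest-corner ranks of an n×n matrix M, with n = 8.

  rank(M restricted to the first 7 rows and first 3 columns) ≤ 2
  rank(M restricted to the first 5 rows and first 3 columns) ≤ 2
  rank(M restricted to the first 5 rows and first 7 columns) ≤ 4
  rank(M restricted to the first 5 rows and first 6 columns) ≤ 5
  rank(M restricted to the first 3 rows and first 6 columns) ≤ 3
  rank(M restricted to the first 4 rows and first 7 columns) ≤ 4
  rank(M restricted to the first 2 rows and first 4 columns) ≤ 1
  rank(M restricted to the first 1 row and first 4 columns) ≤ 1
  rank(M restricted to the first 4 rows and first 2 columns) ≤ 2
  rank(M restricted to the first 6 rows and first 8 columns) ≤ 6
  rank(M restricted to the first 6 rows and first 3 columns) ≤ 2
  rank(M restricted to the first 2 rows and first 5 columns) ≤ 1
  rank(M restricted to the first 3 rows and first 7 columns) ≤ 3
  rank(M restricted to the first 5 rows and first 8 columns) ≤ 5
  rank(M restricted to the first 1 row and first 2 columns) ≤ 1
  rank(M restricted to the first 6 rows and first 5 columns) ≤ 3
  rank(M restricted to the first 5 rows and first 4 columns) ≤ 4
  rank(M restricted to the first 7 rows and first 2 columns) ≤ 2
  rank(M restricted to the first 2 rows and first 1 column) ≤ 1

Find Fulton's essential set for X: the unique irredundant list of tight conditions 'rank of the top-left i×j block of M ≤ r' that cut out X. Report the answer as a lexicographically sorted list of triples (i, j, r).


Rank table r_w(8×8) implied by the 19 constraints:

  row 1: 1  1  1  1  1  1  1  1
  row 2: 1  1  1  1  1  2  2  2
  row 3: 1  2  2  2  2  3  3  3
  row 4: 1  2  2  3  3  4  4  4
  row 5: 1  2  2  3  3  4  4  5
  row 6: 1  2  2  3  3  4  5  6
  row 7: 1  2  2  3  4  5  6  7
  row 8: 1  2  3  4  5  6  7  8

so w = (1, 6, 2, 4, 8, 7, 5, 3).

|D(w)|=11, |Ess(w)|=4:

[(2, 5, 1), (5, 7, 4), (6, 5, 3), (7, 3, 2)]


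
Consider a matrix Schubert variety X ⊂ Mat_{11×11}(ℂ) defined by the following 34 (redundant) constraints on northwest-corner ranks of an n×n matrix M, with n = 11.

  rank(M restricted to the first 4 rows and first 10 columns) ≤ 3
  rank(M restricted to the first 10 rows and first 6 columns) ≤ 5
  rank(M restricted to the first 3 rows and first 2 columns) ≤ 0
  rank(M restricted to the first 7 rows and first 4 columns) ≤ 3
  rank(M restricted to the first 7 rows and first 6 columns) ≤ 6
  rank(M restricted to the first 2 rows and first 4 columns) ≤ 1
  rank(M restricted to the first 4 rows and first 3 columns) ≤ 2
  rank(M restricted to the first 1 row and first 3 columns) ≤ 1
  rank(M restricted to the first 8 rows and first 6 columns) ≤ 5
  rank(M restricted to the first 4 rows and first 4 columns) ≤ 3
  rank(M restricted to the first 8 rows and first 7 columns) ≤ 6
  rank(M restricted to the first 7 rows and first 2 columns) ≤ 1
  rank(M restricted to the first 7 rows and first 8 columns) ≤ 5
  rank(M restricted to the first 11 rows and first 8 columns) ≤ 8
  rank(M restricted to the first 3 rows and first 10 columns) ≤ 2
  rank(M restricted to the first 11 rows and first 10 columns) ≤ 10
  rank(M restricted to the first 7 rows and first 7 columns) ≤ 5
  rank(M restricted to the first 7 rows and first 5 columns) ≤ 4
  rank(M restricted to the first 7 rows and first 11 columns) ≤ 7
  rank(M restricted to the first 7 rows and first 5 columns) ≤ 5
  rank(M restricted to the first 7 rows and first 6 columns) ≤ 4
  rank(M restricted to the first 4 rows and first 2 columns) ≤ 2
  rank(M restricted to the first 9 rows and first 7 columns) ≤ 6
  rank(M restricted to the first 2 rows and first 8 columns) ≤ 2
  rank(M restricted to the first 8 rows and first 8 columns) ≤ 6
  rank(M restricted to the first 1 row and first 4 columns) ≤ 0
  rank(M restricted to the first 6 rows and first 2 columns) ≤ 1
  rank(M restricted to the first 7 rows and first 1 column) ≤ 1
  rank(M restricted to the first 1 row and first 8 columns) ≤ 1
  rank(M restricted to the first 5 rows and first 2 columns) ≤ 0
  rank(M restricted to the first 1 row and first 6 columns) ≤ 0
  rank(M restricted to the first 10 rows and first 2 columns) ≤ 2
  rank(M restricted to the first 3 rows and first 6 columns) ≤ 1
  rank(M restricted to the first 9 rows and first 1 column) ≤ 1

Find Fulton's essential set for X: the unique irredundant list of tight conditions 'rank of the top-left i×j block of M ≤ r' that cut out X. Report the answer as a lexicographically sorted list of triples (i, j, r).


Recovering R(i,j) via the rank-extension bound from the 34 conditions:

  0 | 0 | 0 | 0 | 0 | 0 | 1 | 1 | 1 | 1 | 1
  0 | 0 | 1 | 1 | 1 | 1 | 2 | 2 | 2 | 2 | 2
  0 | 0 | 1 | 1 | 1 | 1 | 2 | 2 | 2 | 2 | 3
  0 | 0 | 1 | 2 | 2 | 2 | 3 | 3 | 3 | 3 | 4
  0 | 0 | 1 | 2 | 3 | 3 | 4 | 4 | 4 | 4 | 5
  1 | 1 | 2 | 3 | 4 | 4 | 5 | 5 | 5 | 5 | 6
  1 | 1 | 2 | 3 | 4 | 4 | 5 | 5 | 6 | 6 | 7
  1 | 2 | 3 | 4 | 5 | 5 | 6 | 6 | 7 | 7 | 8
  1 | 2 | 3 | 4 | 5 | 5 | 6 | 7 | 8 | 8 | 9
  1 | 2 | 3 | 4 | 5 | 5 | 6 | 7 | 8 | 9 | 10
  1 | 2 | 3 | 4 | 5 | 6 | 7 | 8 | 9 | 10 | 11

second differences of R give the permutation w = (7, 3, 11, 4, 5, 1, 9, 2, 8, 10, 6).

|D(w)|=25, |Ess(w)|=8:

[(1, 6, 0), (3, 6, 1), (3, 10, 2), (5, 2, 0), (7, 2, 1), (7, 6, 4), (7, 8, 5), (10, 6, 5)]


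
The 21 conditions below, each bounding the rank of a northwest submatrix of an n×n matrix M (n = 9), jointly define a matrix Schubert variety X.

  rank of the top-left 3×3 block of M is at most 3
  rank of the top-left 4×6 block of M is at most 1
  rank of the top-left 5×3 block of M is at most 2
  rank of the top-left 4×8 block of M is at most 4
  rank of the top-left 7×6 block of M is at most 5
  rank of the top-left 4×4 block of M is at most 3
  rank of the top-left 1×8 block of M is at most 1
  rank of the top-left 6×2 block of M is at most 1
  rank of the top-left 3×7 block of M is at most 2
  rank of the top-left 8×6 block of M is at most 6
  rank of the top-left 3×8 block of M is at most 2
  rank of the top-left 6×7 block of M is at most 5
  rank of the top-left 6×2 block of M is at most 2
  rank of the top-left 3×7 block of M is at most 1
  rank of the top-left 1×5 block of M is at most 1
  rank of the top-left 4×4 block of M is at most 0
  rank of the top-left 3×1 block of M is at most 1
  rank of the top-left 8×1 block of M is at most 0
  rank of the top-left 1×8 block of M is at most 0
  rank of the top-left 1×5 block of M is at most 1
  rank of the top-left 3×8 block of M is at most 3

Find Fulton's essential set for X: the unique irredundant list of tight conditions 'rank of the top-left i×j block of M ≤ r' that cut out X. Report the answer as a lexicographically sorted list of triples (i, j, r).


The tightest implied rank at each (i,j), from the 21 conditions:

  0 0 0 0 0 0 0 0 1
  0 0 0 0 1 1 1 1 2
  0 0 0 0 1 1 1 2 3
  0 0 0 0 1 1 2 3 4
  0 1 1 1 2 2 3 4 5
  0 1 2 2 3 3 4 5 6
  0 1 2 3 4 4 5 6 7
  0 1 2 3 4 5 6 7 8
  1 2 3 4 5 6 7 8 9

so w = (9, 5, 8, 7, 2, 3, 4, 6, 1).

Rothe diagram D(w) (27 cells), 5 SE-corners (essential conditions):

[(1, 8, 0), (3, 7, 1), (4, 4, 0), (4, 6, 1), (8, 1, 0)]


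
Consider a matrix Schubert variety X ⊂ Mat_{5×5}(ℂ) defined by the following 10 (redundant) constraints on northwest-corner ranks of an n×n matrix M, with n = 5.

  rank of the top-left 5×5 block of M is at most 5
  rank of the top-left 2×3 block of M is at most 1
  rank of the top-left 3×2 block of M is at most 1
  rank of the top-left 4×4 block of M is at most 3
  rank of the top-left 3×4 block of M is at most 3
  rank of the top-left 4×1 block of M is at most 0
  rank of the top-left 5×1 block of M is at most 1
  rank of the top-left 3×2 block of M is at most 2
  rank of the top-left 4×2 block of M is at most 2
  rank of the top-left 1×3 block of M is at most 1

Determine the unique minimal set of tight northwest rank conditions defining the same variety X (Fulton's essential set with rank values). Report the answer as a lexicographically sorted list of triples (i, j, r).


Propagating the 10 rank bounds to every northwest block:

  row 1: 0 1 1 1 1
  row 2: 0 1 1 2 2
  row 3: 0 1 2 3 3
  row 4: 0 1 2 3 4
  row 5: 1 2 3 4 5

second differences of R give the permutation w = (2, 4, 3, 5, 1).

2 SE-corners of the 5-cell Rothe diagram give Ess(w):

[(2, 3, 1), (4, 1, 0)]


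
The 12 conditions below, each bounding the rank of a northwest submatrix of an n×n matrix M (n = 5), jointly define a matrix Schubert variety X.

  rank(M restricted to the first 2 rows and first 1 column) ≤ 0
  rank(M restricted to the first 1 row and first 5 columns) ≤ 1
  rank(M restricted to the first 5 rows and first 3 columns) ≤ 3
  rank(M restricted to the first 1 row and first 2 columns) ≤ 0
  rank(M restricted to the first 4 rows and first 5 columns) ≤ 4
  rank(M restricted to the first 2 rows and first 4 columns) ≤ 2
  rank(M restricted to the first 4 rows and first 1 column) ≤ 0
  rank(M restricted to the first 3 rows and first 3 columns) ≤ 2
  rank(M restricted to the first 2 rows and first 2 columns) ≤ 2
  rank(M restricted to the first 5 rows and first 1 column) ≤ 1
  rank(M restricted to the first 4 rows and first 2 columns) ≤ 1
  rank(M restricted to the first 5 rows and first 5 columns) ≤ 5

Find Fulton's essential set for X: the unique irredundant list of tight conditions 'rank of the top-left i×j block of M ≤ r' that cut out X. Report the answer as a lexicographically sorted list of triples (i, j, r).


Propagating the 12 rank bounds to every northwest block:

  R[1]: 0, 0, 1, 1, 1
  R[2]: 0, 1, 2, 2, 2
  R[3]: 0, 1, 2, 3, 3
  R[4]: 0, 1, 2, 3, 4
  R[5]: 1, 2, 3, 4, 5

so w = (3, 2, 4, 5, 1).

Rothe diagram D(w) (5 cells), 2 SE-corners (essential conditions):

[(1, 2, 0), (4, 1, 0)]


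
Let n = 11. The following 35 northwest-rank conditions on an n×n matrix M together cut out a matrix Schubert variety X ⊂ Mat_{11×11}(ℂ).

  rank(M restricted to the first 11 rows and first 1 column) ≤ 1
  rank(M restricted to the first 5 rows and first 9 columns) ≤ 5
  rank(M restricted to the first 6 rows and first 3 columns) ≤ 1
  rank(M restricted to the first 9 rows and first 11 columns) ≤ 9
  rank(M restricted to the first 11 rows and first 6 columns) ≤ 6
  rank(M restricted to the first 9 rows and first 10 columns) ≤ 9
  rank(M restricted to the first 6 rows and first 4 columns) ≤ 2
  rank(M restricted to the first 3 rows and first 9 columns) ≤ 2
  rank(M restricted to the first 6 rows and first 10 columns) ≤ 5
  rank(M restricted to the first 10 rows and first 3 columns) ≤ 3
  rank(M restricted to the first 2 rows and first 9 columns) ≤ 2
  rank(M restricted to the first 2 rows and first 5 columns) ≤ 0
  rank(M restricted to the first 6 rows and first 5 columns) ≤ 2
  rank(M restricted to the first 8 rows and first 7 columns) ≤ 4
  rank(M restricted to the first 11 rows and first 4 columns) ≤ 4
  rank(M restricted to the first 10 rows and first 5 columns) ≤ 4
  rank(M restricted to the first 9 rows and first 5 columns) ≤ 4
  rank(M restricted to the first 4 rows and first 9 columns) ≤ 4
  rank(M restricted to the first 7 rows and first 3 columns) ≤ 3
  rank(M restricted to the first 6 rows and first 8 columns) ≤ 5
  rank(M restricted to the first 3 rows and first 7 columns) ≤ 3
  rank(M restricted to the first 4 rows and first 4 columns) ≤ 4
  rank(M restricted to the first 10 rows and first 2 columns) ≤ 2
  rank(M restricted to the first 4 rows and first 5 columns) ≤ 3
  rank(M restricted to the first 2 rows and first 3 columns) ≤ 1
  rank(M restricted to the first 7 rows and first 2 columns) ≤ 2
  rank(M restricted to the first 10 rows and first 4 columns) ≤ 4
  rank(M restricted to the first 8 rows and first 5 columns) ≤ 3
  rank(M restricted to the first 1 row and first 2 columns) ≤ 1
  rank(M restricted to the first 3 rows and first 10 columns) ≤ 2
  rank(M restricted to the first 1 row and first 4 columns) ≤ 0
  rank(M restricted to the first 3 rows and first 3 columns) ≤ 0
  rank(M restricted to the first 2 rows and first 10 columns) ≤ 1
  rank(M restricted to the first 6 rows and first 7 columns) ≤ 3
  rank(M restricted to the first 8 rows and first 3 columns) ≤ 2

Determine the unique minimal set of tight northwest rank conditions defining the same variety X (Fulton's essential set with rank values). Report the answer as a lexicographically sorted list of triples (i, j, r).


The tightest implied rank at each (i,j), from the 35 conditions:

  i=1: 0 0 0 0 0 1 1 1 1 1 1
  i=2: 0 0 0 0 0 1 1 1 1 1 2
  i=3: 0 0 0 1 1 2 2 2 2 2 3
  i=4: 1 1 1 2 2 3 3 3 3 3 4
  i=5: 1 1 1 2 2 3 3 4 4 4 5
  i=6: 1 1 1 2 2 3 3 4 5 5 6
  i=7: 1 2 2 3 3 4 4 5 6 6 7
  i=8: 1 2 2 3 3 4 4 5 6 7 8
  i=9: 1 2 3 4 4 5 5 6 7 8 9
  i=10: 1 2 3 4 4 5 6 7 8 9 10
  i=11: 1 2 3 4 5 6 7 8 9 10 11

giving w = (6, 11, 4, 1, 8, 9, 2, 10, 3, 7, 5) via Δ²R.

D(w) has 29 cells with 10 SE-corners; essential set:

[(2, 5, 0), (2, 10, 1), (3, 3, 0), (6, 3, 1), (6, 5, 2), (6, 7, 3), (8, 3, 2), (8, 5, 3), (8, 7, 4), (10, 5, 4)]


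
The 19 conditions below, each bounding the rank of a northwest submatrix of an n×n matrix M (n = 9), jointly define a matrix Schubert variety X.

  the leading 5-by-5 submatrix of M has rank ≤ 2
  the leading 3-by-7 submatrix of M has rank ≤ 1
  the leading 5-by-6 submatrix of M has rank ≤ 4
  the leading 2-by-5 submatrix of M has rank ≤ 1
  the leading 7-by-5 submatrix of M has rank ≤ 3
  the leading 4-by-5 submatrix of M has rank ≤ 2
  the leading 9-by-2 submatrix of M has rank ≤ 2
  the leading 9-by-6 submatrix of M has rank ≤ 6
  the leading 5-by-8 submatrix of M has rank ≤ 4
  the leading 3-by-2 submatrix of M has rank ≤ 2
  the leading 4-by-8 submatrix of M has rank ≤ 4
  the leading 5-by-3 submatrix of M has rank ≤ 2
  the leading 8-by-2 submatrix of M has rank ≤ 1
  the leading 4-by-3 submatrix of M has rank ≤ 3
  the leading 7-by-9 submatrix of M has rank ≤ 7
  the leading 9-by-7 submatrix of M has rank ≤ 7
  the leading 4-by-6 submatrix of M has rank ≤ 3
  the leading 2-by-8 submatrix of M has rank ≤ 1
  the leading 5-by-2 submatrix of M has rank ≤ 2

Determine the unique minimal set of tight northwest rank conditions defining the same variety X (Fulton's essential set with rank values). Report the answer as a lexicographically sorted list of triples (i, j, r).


Rank table r_w(9×9) implied by the 19 constraints:

  1 | 1 | 1 | 1 | 1 | 1 | 1 | 1 | 1
  1 | 1 | 1 | 1 | 1 | 1 | 1 | 1 | 2
  1 | 1 | 1 | 1 | 1 | 1 | 1 | 2 | 3
  1 | 1 | 2 | 2 | 2 | 2 | 2 | 3 | 4
  1 | 1 | 2 | 2 | 2 | 3 | 3 | 4 | 5
  1 | 1 | 2 | 3 | 3 | 4 | 4 | 5 | 6
  1 | 1 | 2 | 3 | 3 | 4 | 5 | 6 | 7
  1 | 1 | 2 | 3 | 4 | 5 | 6 | 7 | 8
  1 | 2 | 3 | 4 | 5 | 6 | 7 | 8 | 9

hence w(1..9) = (1, 9, 8, 3, 6, 4, 7, 5, 2).

D(w) has 21 cells with 5 SE-corners; essential set:

[(2, 8, 1), (3, 7, 1), (5, 5, 2), (7, 5, 3), (8, 2, 1)]


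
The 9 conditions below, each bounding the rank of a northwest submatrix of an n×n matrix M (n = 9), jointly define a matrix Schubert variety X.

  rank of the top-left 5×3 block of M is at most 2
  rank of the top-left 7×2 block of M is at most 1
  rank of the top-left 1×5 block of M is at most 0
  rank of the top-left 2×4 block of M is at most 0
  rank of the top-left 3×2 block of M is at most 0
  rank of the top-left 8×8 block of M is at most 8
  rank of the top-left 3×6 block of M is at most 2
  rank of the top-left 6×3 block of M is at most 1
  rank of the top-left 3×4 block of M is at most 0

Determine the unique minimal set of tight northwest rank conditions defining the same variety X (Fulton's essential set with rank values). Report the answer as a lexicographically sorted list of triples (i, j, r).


The tightest implied rank at each (i,j), from the 9 conditions:

  row 1: 0, 0, 0, 0, 0, 1, 1, 1, 1
  row 2: 0, 0, 0, 0, 1, 2, 2, 2, 2
  row 3: 0, 0, 0, 0, 1, 2, 3, 3, 3
  row 4: 1, 1, 1, 1, 2, 3, 4, 4, 4
  row 5: 1, 1, 1, 2, 3, 4, 5, 5, 5
  row 6: 1, 1, 1, 2, 3, 4, 5, 6, 6
  row 7: 1, 1, 2, 3, 4, 5, 6, 7, 7
  row 8: 1, 2, 3, 4, 5, 6, 7, 8, 8
  row 9: 1, 2, 3, 4, 5, 6, 7, 8, 9

hence w(1..9) = (6, 5, 7, 1, 4, 8, 3, 2, 9).

|D(w)|=18, |Ess(w)|=4:

[(1, 5, 0), (3, 4, 0), (6, 3, 1), (7, 2, 1)]


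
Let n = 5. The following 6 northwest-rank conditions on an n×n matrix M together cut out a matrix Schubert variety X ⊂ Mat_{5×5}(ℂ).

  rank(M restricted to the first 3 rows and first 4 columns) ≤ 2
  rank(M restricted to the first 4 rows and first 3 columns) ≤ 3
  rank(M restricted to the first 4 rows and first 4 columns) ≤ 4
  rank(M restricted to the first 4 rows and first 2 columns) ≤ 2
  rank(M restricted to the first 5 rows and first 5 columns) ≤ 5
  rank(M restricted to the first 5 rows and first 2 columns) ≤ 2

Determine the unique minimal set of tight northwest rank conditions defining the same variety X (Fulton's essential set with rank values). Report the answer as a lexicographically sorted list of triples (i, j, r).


Propagating the 6 rank bounds to every northwest block:

  R[1]: 1 | 1 | 1 | 1 | 1
  R[2]: 1 | 2 | 2 | 2 | 2
  R[3]: 1 | 2 | 2 | 2 | 3
  R[4]: 1 | 2 | 3 | 3 | 4
  R[5]: 1 | 2 | 3 | 4 | 5

second differences of R give the permutation w = (1, 2, 5, 3, 4).

1 SE-corner of the 2-cell Rothe diagram gives Ess(w):

[(3, 4, 2)]


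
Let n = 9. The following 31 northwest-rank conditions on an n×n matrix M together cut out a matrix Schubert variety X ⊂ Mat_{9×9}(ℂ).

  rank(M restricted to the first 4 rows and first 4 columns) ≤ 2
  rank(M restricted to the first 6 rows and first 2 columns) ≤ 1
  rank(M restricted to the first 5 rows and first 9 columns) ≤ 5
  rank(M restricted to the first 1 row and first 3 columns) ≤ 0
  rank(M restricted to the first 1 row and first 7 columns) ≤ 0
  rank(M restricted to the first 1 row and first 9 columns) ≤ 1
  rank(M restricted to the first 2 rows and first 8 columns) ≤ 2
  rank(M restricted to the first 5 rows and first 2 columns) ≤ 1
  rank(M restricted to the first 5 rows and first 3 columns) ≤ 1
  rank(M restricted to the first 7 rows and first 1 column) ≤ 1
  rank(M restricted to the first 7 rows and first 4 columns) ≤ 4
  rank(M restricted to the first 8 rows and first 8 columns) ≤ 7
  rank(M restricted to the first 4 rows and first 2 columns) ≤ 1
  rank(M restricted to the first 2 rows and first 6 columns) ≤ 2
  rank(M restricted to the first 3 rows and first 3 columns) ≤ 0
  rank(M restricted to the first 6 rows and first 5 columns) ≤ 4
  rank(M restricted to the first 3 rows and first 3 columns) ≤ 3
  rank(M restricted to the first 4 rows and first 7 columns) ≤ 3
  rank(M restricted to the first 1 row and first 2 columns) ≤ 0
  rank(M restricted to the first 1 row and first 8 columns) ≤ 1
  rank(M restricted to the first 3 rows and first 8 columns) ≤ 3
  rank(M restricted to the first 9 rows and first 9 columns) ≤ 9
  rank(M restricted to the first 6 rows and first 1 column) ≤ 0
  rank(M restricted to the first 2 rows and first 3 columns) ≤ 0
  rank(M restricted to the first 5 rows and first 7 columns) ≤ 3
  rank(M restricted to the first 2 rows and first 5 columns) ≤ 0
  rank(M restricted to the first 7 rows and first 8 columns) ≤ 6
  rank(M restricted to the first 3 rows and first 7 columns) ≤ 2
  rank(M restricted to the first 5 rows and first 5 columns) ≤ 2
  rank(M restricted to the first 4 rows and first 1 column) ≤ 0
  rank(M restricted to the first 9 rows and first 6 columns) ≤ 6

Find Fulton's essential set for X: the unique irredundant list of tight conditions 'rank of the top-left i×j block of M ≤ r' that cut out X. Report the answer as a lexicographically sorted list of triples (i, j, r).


Propagating the 31 rank bounds to every northwest block:

  0 0 0 0 0 0 0 1 1
  0 0 0 0 0 1 1 2 2
  0 0 0 1 1 2 2 3 3
  0 1 1 2 2 3 3 4 4
  0 1 1 2 2 3 3 4 5
  0 1 2 3 3 4 4 5 6
  1 2 3 4 4 5 5 6 7
  1 2 3 4 5 6 6 7 8
  1 2 3 4 5 6 7 8 9

giving w = (8, 6, 4, 2, 9, 3, 1, 5, 7) via Δ²R.

Fulton essential set (7 of the 21 Rothe cells):

[(1, 7, 0), (2, 5, 0), (3, 3, 0), (5, 3, 1), (5, 5, 2), (5, 7, 3), (6, 1, 0)]
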